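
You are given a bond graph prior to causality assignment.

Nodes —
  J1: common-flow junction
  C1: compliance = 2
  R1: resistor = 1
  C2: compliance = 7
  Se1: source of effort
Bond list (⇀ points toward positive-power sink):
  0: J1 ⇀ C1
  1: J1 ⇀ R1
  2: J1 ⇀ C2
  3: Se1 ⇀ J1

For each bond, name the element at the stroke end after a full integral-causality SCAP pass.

#0 →J1
#1 →R1
#2 →J1
#3 →J1

β3 →J1  (Se1 (Se) sets effort on bond)
β0 →J1  (prefer integral on C1)
β2 →J1  (C2: C, integral causality)
β1 →R1  (J1: last free bond brings flow in)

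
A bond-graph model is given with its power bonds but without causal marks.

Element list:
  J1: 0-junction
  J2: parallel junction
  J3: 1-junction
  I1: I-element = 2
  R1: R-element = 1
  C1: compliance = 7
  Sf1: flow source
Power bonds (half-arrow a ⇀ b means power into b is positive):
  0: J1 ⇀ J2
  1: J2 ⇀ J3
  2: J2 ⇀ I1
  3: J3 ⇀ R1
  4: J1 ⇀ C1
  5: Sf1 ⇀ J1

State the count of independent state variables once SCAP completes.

2  (C1, I1 all integral)

β5 stroke at Sf1  (Sf1 fixes flow; stroke at Sf1)
β2 stroke at I1  (I1: I, integral causality)
β4 stroke at J1  (C1 outputs effort q/C1)
β0 stroke at J2  (J1: bond 4 brought effort, rest push out)
β1 stroke at J3  (J2: bond 0 brought effort, rest push out)
β3 stroke at R1  (closing 1-jn rule on J3)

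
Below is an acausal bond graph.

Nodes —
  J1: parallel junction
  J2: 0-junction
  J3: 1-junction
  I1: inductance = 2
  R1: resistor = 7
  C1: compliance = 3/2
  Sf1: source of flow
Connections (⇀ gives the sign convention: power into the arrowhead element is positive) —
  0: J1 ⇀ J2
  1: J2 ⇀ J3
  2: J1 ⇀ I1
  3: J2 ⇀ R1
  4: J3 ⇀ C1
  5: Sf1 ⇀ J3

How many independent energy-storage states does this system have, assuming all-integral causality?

β5 →Sf1  (source Sf1 imposes f)
β1 →J3  (J3 flow already set via bond 5)
β4 →J3  (1-jn J3 has f-setter on 5)
β2 →I1  (I1: I, integral causality)
β0 →J1  (only one effort-in slot at J1)
β3 →J2  (closing 0-jn rule on J2)

2  (C1, I1 all integral)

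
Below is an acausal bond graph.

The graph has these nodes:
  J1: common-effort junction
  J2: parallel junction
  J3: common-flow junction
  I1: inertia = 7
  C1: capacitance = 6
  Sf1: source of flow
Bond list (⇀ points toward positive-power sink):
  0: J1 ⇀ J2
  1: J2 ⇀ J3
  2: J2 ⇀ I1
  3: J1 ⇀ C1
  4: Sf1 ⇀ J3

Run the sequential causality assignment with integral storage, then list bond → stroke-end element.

bond 0 →J2
bond 1 →J3
bond 2 →I1
bond 3 →J1
bond 4 →Sf1

b4 |Sf1  (Sf1 fixes flow; stroke at Sf1)
b1 |J3  (J3: bond 4 brought flow, rest push out)
b2 |I1  (I1 outputs flow p/I1)
b0 |J2  (closing 0-jn rule on J2)
b3 |J1  (closing 0-jn rule on J1)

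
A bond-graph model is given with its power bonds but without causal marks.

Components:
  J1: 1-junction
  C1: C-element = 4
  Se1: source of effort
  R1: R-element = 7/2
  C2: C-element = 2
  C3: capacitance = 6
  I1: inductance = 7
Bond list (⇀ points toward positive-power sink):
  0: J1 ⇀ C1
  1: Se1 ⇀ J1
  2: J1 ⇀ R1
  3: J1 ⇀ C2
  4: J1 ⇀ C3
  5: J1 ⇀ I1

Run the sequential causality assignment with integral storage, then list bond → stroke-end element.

#1 |J1  (Se1 (Se) sets effort on bond)
#0 |J1  (C1 integral (e out))
#3 |J1  (prefer integral on C2)
#4 |J1  (C3 integral (e out))
#5 |I1  (I1 integral (f out))
#2 |J1  (1-jn J1 has f-setter on 5)

b0 stroke at J1
b1 stroke at J1
b2 stroke at J1
b3 stroke at J1
b4 stroke at J1
b5 stroke at I1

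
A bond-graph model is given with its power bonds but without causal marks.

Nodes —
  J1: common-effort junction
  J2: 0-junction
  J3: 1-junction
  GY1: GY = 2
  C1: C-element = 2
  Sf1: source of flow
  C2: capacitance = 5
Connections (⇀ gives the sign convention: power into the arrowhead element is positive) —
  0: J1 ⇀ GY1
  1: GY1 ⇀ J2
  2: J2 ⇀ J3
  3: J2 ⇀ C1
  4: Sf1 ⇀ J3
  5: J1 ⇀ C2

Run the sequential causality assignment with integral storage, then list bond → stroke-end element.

bond 0 stroke at GY1
bond 1 stroke at GY1
bond 2 stroke at J3
bond 3 stroke at J2
bond 4 stroke at Sf1
bond 5 stroke at J1

#4 →Sf1  (source Sf1 imposes f)
#2 →J3  (J3 flow already set via bond 4)
#3 →J2  (C1 integral (e out))
#1 →GY1  (J2: bond 3 brought effort, rest push out)
#0 →GY1  (GY GY1: same side as bond 1)
#5 →J1  (J1: last free bond brings effort in)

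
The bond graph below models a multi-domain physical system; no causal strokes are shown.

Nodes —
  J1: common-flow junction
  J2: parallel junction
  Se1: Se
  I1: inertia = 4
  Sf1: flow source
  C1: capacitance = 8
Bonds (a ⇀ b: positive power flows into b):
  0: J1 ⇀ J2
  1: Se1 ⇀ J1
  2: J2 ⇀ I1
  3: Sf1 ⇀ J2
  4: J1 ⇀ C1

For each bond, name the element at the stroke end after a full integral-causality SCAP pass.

β0 |J2
β1 |J1
β2 |I1
β3 |Sf1
β4 |J1

b1 stroke→J1  (Se1 (Se) sets effort on bond)
b3 stroke→Sf1  (Sf1: flow source, stroke at near end)
b2 stroke→I1  (I1 outputs flow p/I1)
b0 stroke→J2  (J2: last free bond brings effort in)
b4 stroke→J1  (J1: bond 0 brought flow, rest push out)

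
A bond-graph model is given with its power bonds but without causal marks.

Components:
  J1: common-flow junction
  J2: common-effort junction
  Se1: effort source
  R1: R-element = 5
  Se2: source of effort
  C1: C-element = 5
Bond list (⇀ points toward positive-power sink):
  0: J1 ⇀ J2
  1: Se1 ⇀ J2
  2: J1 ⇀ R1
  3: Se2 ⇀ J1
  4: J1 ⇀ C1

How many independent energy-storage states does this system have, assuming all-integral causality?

1  (C1 all integral)

#1 |J2  (Se1 (Se) sets effort on bond)
#3 |J1  (Se2: effort source, stroke at far end)
#0 |J1  (J2: bond 1 brought effort, rest push out)
#4 |J1  (prefer integral on C1)
#2 |R1  (closing 1-jn rule on J1)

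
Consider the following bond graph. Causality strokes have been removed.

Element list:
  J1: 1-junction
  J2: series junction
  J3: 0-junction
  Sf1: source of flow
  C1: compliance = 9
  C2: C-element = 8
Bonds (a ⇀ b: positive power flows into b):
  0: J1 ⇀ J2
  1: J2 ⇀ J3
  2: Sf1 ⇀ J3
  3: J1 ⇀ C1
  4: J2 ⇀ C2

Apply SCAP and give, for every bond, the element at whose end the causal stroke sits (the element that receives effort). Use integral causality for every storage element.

bond 0 stroke at J2
bond 1 stroke at J3
bond 2 stroke at Sf1
bond 3 stroke at J1
bond 4 stroke at J2

#2 stroke at Sf1  (Sf1 (Sf) sets flow on bond)
#1 stroke at J3  (only one effort-in slot at J3)
#0 stroke at J2  (J2 flow already set via bond 1)
#4 stroke at J2  (J2: bond 1 brought flow, rest push out)
#3 stroke at J1  (1-jn J1 has f-setter on 0)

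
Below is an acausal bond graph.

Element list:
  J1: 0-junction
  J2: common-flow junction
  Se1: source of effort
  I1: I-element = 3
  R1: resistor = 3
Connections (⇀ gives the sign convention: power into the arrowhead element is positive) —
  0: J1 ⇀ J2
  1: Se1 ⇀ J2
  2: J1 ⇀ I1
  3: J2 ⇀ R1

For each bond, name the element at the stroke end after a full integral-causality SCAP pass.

β0 →J1
β1 →J2
β2 →I1
β3 →J2

β1 →J2  (Se1: effort source, stroke at far end)
β2 →I1  (I1: I, integral causality)
β0 →J1  (J1 needs exactly one e-in)
β3 →J2  (J2 flow already set via bond 0)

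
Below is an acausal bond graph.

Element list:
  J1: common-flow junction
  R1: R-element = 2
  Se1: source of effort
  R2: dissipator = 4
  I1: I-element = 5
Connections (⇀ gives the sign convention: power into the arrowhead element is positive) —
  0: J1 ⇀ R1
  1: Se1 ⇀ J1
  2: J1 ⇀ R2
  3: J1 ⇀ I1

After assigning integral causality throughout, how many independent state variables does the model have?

1  (I1 all integral)

#1 |J1  (source Se1 imposes e)
#3 |I1  (prefer integral on I1)
#0 |J1  (J1: bond 3 brought flow, rest push out)
#2 |J1  (J1 flow already set via bond 3)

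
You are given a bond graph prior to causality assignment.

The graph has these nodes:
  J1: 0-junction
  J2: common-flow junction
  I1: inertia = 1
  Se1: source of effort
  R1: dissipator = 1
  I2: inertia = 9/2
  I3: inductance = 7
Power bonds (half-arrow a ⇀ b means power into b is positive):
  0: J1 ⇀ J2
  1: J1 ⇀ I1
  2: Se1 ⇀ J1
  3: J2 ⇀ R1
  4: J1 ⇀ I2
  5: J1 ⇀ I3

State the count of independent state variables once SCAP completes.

b2 stroke at J1  (Se1 (Se) sets effort on bond)
b0 stroke at J2  (0-jn J1 has e-setter on 2)
b1 stroke at I1  (0-jn J1 has e-setter on 2)
b4 stroke at I2  (0-jn J1 has e-setter on 2)
b5 stroke at I3  (0-jn J1 has e-setter on 2)
b3 stroke at R1  (only one flow-in slot at J2)

3  (I1, I2, I3 all integral)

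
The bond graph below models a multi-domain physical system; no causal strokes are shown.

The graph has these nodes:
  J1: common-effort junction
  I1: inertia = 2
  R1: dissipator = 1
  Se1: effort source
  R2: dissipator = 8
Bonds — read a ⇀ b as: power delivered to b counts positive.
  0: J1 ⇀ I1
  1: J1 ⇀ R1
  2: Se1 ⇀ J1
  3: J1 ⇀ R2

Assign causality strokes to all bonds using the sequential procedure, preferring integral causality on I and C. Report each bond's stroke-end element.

#2 |J1  (Se1: effort source, stroke at far end)
#0 |I1  (J1: bond 2 brought effort, rest push out)
#1 |R1  (J1: bond 2 brought effort, rest push out)
#3 |R2  (J1 effort already set via bond 2)

b0 stroke→I1
b1 stroke→R1
b2 stroke→J1
b3 stroke→R2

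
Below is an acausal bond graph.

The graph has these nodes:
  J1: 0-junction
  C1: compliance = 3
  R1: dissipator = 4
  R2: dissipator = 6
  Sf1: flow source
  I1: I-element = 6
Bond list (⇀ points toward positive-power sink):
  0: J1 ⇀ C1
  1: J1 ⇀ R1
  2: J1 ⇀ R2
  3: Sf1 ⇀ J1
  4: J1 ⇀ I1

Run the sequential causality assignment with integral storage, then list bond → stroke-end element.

β0 →J1
β1 →R1
β2 →R2
β3 →Sf1
β4 →I1

b3 →Sf1  (Sf1: flow source, stroke at near end)
b0 →J1  (prefer integral on C1)
b1 →R1  (J1 effort already set via bond 0)
b2 →R2  (common-e at J1 fixed by 0)
b4 →I1  (common-e at J1 fixed by 0)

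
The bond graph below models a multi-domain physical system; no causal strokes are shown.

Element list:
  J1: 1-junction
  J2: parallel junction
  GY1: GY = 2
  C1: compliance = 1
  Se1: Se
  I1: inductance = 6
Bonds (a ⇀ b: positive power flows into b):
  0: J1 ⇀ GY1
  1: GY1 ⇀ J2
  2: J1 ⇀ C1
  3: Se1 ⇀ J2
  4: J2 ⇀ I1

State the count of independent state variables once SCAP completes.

2  (C1, I1 all integral)

β3 →J2  (Se1 (Se) sets effort on bond)
β1 →GY1  (0-jn J2 has e-setter on 3)
β4 →I1  (0-jn J2 has e-setter on 3)
β0 →GY1  (GY1 both-in/both-out from 1)
β2 →J1  (1-jn J1 has f-setter on 0)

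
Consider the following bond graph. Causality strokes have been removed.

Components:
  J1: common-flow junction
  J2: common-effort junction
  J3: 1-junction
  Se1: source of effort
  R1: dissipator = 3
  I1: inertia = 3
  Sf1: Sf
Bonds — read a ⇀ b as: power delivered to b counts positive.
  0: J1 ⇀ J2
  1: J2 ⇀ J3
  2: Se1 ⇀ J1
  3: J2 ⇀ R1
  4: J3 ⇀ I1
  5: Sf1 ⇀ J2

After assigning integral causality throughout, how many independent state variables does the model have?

bond 2 →J1  (Se1 (Se) sets effort on bond)
bond 5 →Sf1  (Sf1: flow source, stroke at near end)
bond 0 →J2  (J1 needs exactly one f-in)
bond 1 →J3  (J2 effort already set via bond 0)
bond 3 →R1  (J2: bond 0 brought effort, rest push out)
bond 4 →I1  (J3 needs exactly one f-in)

1  (I1 all integral)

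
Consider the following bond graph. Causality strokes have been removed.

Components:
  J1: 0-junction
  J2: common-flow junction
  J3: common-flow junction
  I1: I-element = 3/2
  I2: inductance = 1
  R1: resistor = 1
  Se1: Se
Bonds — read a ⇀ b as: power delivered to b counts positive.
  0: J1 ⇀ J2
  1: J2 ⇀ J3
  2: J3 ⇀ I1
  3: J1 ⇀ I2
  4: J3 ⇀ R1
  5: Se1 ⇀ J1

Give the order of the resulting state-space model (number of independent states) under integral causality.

2  (I1, I2 all integral)

β5 |J1  (Se1 fixes effort; stroke away)
β0 |J2  (J1: bond 5 brought effort, rest push out)
β3 |I2  (J1 effort already set via bond 5)
β1 |J3  (only one flow-in slot at J2)
β2 |I1  (prefer integral on I1)
β4 |J3  (common-f at J3 fixed by 2)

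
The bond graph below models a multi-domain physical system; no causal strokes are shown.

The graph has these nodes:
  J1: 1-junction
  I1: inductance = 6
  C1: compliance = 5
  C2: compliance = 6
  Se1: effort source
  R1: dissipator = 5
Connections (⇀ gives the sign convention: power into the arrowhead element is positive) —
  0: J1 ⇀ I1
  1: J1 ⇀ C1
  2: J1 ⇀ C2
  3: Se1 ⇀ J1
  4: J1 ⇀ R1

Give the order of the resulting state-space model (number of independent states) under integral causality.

b3 stroke→J1  (Se1 fixes effort; stroke away)
b0 stroke→I1  (I1 integral (f out))
b1 stroke→J1  (common-f at J1 fixed by 0)
b2 stroke→J1  (J1: bond 0 brought flow, rest push out)
b4 stroke→J1  (common-f at J1 fixed by 0)

3  (C1, C2, I1 all integral)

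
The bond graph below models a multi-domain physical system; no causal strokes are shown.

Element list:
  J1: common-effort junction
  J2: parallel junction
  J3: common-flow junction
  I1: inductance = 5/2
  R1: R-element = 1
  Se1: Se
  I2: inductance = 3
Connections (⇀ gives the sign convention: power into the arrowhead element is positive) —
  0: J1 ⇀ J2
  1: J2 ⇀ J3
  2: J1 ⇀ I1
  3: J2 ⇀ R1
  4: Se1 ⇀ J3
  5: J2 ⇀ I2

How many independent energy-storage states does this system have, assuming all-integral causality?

2  (I1, I2 all integral)

b4 |J3  (Se1 fixes effort; stroke away)
b1 |J2  (only one flow-in slot at J3)
b0 |J1  (J2 effort already set via bond 1)
b3 |R1  (J2: bond 1 brought effort, rest push out)
b5 |I2  (0-jn J2 has e-setter on 1)
b2 |I1  (J1: bond 0 brought effort, rest push out)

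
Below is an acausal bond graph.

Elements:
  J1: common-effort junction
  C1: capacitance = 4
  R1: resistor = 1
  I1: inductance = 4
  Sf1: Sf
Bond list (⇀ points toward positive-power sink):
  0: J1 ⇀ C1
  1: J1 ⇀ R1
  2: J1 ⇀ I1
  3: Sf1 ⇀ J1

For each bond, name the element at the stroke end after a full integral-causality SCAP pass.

β3 |Sf1  (source Sf1 imposes f)
β0 |J1  (prefer integral on C1)
β1 |R1  (0-jn J1 has e-setter on 0)
β2 |I1  (J1 effort already set via bond 0)

bond 0 →J1
bond 1 →R1
bond 2 →I1
bond 3 →Sf1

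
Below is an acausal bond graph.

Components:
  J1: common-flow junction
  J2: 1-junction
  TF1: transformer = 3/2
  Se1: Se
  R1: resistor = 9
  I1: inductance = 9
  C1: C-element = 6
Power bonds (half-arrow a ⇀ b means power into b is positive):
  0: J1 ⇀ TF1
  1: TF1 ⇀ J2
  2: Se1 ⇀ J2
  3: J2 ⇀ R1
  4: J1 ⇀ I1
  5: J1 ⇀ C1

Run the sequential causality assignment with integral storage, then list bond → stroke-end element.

#2 stroke at J2  (Se1: effort source, stroke at far end)
#4 stroke at I1  (I1 integral (f out))
#0 stroke at J1  (J1: bond 4 brought flow, rest push out)
#5 stroke at J1  (J1 flow already set via bond 4)
#1 stroke at TF1  (TF1: transformer flips bond 0)
#3 stroke at J2  (1-jn J2 has f-setter on 1)

#0 →J1
#1 →TF1
#2 →J2
#3 →J2
#4 →I1
#5 →J1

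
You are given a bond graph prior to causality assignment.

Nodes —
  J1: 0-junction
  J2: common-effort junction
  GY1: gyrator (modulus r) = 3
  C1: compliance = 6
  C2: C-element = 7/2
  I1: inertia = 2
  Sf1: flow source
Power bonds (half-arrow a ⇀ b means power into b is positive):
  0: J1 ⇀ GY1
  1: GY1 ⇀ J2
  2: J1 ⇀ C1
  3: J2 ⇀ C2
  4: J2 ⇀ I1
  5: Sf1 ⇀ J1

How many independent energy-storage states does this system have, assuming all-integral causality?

3  (C1, C2, I1 all integral)

β5 stroke→Sf1  (Sf1 (Sf) sets flow on bond)
β2 stroke→J1  (C1 integral (e out))
β0 stroke→GY1  (common-e at J1 fixed by 2)
β1 stroke→GY1  (GY GY1: same side as bond 0)
β3 stroke→J2  (C2 integral (e out))
β4 stroke→I1  (J2: bond 3 brought effort, rest push out)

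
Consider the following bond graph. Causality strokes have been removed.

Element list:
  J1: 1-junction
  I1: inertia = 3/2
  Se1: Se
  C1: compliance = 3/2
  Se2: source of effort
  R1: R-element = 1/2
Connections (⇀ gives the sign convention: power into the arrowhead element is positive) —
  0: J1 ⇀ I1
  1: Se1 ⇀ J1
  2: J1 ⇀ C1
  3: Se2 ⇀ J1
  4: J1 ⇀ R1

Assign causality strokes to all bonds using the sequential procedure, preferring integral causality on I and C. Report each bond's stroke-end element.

β1 stroke at J1  (Se1: effort source, stroke at far end)
β3 stroke at J1  (Se2: effort source, stroke at far end)
β0 stroke at I1  (I1 integral (f out))
β2 stroke at J1  (J1: bond 0 brought flow, rest push out)
β4 stroke at J1  (common-f at J1 fixed by 0)

bond 0 stroke at I1
bond 1 stroke at J1
bond 2 stroke at J1
bond 3 stroke at J1
bond 4 stroke at J1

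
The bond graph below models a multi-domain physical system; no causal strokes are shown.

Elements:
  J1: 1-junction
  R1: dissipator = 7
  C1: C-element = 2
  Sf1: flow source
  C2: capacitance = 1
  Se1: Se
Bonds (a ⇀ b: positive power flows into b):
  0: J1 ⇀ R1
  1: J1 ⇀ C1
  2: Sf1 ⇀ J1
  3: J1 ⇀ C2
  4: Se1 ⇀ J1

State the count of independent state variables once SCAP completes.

β2 →Sf1  (source Sf1 imposes f)
β4 →J1  (source Se1 imposes e)
β0 →J1  (J1: bond 2 brought flow, rest push out)
β1 →J1  (common-f at J1 fixed by 2)
β3 →J1  (J1: bond 2 brought flow, rest push out)

2  (C1, C2 all integral)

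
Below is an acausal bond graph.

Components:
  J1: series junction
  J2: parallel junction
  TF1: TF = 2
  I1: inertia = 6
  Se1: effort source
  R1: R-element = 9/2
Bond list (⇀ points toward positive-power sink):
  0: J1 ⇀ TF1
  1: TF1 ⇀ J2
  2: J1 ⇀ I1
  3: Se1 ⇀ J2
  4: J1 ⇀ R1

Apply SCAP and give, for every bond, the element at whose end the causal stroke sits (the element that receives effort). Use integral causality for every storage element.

b3 |J2  (Se1: effort source, stroke at far end)
b1 |TF1  (common-e at J2 fixed by 3)
b0 |J1  (TF TF1: opposite of bond 1)
b2 |I1  (I1 outputs flow p/I1)
b4 |J1  (J1 flow already set via bond 2)

bond 0 →J1
bond 1 →TF1
bond 2 →I1
bond 3 →J2
bond 4 →J1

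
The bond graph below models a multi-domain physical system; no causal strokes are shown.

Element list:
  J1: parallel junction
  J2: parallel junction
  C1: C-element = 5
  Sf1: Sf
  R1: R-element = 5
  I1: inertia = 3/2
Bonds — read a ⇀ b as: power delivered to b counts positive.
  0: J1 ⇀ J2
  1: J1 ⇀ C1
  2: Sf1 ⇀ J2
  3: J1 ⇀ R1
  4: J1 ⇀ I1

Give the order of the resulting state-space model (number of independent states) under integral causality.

2  (C1, I1 all integral)

#2 |Sf1  (Sf1: flow source, stroke at near end)
#0 |J2  (J2 needs exactly one e-in)
#1 |J1  (C1: C, integral causality)
#3 |R1  (J1 effort already set via bond 1)
#4 |I1  (0-jn J1 has e-setter on 1)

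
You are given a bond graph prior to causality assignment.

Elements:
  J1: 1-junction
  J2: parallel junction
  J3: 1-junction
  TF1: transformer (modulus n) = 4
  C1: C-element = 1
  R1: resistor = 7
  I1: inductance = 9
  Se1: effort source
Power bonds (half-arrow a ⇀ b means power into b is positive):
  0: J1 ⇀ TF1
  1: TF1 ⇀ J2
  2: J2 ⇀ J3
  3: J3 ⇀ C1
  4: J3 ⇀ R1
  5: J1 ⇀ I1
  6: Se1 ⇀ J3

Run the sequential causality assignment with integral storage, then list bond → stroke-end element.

#6 →J3  (Se1 fixes effort; stroke away)
#3 →J3  (C1 integral (e out))
#5 →I1  (I1 outputs flow p/I1)
#0 →J1  (common-f at J1 fixed by 5)
#1 →TF1  (TF TF1: opposite of bond 0)
#2 →J2  (J2 needs exactly one e-in)
#4 →J3  (1-jn J3 has f-setter on 2)

b0 stroke→J1
b1 stroke→TF1
b2 stroke→J2
b3 stroke→J3
b4 stroke→J3
b5 stroke→I1
b6 stroke→J3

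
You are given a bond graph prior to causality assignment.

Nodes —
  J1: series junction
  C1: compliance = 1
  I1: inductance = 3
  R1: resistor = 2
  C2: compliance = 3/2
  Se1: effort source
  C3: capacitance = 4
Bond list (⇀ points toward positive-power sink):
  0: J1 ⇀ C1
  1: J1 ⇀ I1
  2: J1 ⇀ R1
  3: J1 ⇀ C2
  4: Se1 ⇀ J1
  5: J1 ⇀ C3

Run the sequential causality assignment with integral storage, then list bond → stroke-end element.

bond 0 stroke at J1
bond 1 stroke at I1
bond 2 stroke at J1
bond 3 stroke at J1
bond 4 stroke at J1
bond 5 stroke at J1

#4 |J1  (Se1: effort source, stroke at far end)
#0 |J1  (C1: C, integral causality)
#1 |I1  (prefer integral on I1)
#2 |J1  (1-jn J1 has f-setter on 1)
#3 |J1  (J1 flow already set via bond 1)
#5 |J1  (J1 flow already set via bond 1)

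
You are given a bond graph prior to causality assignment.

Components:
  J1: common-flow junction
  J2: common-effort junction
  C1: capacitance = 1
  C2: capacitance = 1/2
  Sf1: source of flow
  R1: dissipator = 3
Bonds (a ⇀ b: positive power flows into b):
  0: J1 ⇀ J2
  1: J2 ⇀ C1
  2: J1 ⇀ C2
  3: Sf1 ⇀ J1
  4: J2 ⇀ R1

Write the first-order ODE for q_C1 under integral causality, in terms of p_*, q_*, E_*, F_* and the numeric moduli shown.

dq_C1/dt = F_Sf1 - q_C1/3

β3 stroke at Sf1  (Sf1 (Sf) sets flow on bond)
β0 stroke at J1  (1-jn J1 has f-setter on 3)
β2 stroke at J1  (1-jn J1 has f-setter on 3)
β1 stroke at J2  (C1 integral (e out))
β4 stroke at R1  (common-e at J2 fixed by 1)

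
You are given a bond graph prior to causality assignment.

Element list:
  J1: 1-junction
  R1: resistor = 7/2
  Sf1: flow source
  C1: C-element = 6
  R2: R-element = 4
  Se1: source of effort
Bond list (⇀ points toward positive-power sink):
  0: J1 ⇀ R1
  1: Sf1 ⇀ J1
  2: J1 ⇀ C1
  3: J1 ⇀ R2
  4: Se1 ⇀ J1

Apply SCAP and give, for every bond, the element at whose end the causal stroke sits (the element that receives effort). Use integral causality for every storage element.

β0 →J1
β1 →Sf1
β2 →J1
β3 →J1
β4 →J1

bond 1 →Sf1  (Sf1 fixes flow; stroke at Sf1)
bond 4 →J1  (Se1 fixes effort; stroke away)
bond 0 →J1  (J1: bond 1 brought flow, rest push out)
bond 2 →J1  (J1 flow already set via bond 1)
bond 3 →J1  (common-f at J1 fixed by 1)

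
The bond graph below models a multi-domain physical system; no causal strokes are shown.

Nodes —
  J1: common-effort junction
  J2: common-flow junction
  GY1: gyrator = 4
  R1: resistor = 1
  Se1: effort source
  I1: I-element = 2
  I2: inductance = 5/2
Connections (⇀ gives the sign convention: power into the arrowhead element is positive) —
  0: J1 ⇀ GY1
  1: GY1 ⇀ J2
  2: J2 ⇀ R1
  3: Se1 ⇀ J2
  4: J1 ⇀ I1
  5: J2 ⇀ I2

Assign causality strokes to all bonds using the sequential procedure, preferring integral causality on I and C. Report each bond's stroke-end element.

b0 stroke→J1
b1 stroke→J2
b2 stroke→J2
b3 stroke→J2
b4 stroke→I1
b5 stroke→I2

#3 stroke→J2  (Se1 (Se) sets effort on bond)
#4 stroke→I1  (I1 outputs flow p/I1)
#0 stroke→J1  (J1: last free bond brings effort in)
#1 stroke→J2  (GY1: gyrator matches bond 0)
#5 stroke→I2  (prefer integral on I2)
#2 stroke→J2  (J2 flow already set via bond 5)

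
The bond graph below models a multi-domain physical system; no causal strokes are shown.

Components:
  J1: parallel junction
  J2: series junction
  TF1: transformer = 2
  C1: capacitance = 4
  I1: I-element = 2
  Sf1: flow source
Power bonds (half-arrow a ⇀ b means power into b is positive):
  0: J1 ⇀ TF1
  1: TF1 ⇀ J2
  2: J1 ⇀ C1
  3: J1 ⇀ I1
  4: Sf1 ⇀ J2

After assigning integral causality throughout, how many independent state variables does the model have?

2  (C1, I1 all integral)

#4 →Sf1  (Sf1 fixes flow; stroke at Sf1)
#1 →J2  (1-jn J2 has f-setter on 4)
#0 →TF1  (TF1: transformer flips bond 1)
#2 →J1  (C1: C, integral causality)
#3 →I1  (0-jn J1 has e-setter on 2)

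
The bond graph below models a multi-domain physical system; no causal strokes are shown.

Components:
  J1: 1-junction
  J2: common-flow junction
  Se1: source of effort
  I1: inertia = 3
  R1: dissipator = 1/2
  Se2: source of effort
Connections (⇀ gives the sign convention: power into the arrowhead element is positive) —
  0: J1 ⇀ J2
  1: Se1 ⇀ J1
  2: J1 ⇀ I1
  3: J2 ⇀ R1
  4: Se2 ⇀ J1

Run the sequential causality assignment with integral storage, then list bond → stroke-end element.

b0 →J1
b1 →J1
b2 →I1
b3 →J2
b4 →J1

b1 stroke→J1  (Se1 (Se) sets effort on bond)
b4 stroke→J1  (Se2 fixes effort; stroke away)
b2 stroke→I1  (I1: I, integral causality)
b0 stroke→J1  (J1: bond 2 brought flow, rest push out)
b3 stroke→J2  (J2 flow already set via bond 0)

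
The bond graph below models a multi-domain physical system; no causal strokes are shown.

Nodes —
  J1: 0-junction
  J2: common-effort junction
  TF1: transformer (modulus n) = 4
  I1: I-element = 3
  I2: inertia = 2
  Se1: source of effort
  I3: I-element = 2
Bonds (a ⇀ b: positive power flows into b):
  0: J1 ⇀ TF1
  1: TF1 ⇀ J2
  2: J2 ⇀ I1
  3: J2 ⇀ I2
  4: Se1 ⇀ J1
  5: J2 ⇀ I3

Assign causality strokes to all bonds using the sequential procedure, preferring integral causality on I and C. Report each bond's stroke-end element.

bond 0 →TF1
bond 1 →J2
bond 2 →I1
bond 3 →I2
bond 4 →J1
bond 5 →I3

b4 |J1  (Se1 (Se) sets effort on bond)
b0 |TF1  (J1 effort already set via bond 4)
b1 |J2  (through TF1, causality passes straight; one stroke at TF1)
b2 |I1  (common-e at J2 fixed by 1)
b3 |I2  (J2: bond 1 brought effort, rest push out)
b5 |I3  (J2 effort already set via bond 1)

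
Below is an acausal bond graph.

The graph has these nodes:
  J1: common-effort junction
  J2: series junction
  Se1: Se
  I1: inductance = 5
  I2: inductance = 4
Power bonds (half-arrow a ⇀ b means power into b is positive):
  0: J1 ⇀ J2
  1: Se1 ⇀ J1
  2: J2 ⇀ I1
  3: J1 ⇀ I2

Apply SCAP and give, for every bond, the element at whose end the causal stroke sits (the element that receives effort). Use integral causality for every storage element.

b0 |J2
b1 |J1
b2 |I1
b3 |I2

#1 stroke at J1  (Se1 (Se) sets effort on bond)
#0 stroke at J2  (common-e at J1 fixed by 1)
#3 stroke at I2  (J1: bond 1 brought effort, rest push out)
#2 stroke at I1  (closing 1-jn rule on J2)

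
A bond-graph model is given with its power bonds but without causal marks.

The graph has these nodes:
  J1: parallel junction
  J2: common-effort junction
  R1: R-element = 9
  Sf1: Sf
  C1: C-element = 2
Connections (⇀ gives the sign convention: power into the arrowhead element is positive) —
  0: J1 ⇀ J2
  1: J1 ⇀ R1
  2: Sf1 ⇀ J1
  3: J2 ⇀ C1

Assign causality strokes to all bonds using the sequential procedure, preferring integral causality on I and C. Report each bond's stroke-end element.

β2 stroke→Sf1  (Sf1 fixes flow; stroke at Sf1)
β3 stroke→J2  (C1: C, integral causality)
β0 stroke→J1  (J2 effort already set via bond 3)
β1 stroke→R1  (0-jn J1 has e-setter on 0)

bond 0 |J1
bond 1 |R1
bond 2 |Sf1
bond 3 |J2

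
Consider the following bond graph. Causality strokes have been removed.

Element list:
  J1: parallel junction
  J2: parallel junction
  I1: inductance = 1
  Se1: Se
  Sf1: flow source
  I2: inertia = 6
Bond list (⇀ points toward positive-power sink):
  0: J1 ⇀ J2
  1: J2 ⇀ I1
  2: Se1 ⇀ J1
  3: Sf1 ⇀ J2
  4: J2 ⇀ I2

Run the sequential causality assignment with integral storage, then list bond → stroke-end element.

β2 |J1  (source Se1 imposes e)
β3 |Sf1  (source Sf1 imposes f)
β0 |J2  (0-jn J1 has e-setter on 2)
β1 |I1  (common-e at J2 fixed by 0)
β4 |I2  (0-jn J2 has e-setter on 0)

b0 stroke→J2
b1 stroke→I1
b2 stroke→J1
b3 stroke→Sf1
b4 stroke→I2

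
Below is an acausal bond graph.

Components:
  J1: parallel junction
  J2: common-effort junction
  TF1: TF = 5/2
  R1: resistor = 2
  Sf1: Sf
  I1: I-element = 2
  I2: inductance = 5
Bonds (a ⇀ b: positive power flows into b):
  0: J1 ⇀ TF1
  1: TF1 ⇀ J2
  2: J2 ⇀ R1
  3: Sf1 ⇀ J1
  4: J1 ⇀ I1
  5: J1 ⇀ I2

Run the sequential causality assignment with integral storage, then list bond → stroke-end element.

bond 3 stroke→Sf1  (Sf1 fixes flow; stroke at Sf1)
bond 4 stroke→I1  (prefer integral on I1)
bond 5 stroke→I2  (I2 outputs flow p/I2)
bond 0 stroke→J1  (closing 0-jn rule on J1)
bond 1 stroke→TF1  (TF1 one-in-one-out from 0)
bond 2 stroke→J2  (closing 0-jn rule on J2)

#0 stroke at J1
#1 stroke at TF1
#2 stroke at J2
#3 stroke at Sf1
#4 stroke at I1
#5 stroke at I2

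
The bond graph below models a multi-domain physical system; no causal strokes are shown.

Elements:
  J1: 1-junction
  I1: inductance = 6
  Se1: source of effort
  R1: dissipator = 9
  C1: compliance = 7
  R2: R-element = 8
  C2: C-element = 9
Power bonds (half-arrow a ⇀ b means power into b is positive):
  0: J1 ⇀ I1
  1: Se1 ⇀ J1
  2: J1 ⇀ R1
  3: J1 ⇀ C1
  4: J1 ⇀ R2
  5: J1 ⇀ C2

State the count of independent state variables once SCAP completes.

3  (C1, C2, I1 all integral)

#1 stroke at J1  (Se1 fixes effort; stroke away)
#0 stroke at I1  (prefer integral on I1)
#2 stroke at J1  (J1 flow already set via bond 0)
#3 stroke at J1  (J1: bond 0 brought flow, rest push out)
#4 stroke at J1  (J1: bond 0 brought flow, rest push out)
#5 stroke at J1  (J1 flow already set via bond 0)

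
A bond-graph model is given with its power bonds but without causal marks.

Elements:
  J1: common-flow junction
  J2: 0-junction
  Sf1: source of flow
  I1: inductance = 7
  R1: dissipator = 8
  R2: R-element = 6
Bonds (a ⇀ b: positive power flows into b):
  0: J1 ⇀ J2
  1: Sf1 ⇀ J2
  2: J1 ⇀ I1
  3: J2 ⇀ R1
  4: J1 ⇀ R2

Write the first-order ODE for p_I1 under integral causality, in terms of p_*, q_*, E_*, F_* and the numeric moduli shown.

dp_I1/dt = -8*F_Sf1 - 2*p_I1

bond 1 |Sf1  (Sf1: flow source, stroke at near end)
bond 2 |I1  (prefer integral on I1)
bond 0 |J1  (J1: bond 2 brought flow, rest push out)
bond 4 |J1  (common-f at J1 fixed by 2)
bond 3 |J2  (J2 needs exactly one e-in)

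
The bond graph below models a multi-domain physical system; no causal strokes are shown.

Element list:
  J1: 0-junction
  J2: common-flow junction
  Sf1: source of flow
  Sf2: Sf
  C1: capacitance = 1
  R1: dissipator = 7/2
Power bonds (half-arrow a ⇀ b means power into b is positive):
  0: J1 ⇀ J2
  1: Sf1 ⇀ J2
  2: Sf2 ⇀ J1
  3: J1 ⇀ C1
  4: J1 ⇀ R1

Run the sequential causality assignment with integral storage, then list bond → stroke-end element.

bond 1 stroke→Sf1  (Sf1 (Sf) sets flow on bond)
bond 2 stroke→Sf2  (source Sf2 imposes f)
bond 0 stroke→J2  (1-jn J2 has f-setter on 1)
bond 3 stroke→J1  (C1 outputs effort q/C1)
bond 4 stroke→R1  (J1: bond 3 brought effort, rest push out)

b0 stroke→J2
b1 stroke→Sf1
b2 stroke→Sf2
b3 stroke→J1
b4 stroke→R1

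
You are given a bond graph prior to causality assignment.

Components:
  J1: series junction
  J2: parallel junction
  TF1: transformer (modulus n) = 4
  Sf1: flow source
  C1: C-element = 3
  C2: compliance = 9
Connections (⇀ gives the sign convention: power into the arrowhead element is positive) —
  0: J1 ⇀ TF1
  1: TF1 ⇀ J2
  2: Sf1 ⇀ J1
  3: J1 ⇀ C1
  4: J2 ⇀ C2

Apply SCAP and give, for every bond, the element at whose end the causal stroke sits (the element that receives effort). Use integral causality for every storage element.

#0 →J1
#1 →TF1
#2 →Sf1
#3 →J1
#4 →J2

β2 |Sf1  (Sf1 fixes flow; stroke at Sf1)
β0 |J1  (J1 flow already set via bond 2)
β3 |J1  (J1: bond 2 brought flow, rest push out)
β1 |TF1  (TF1 one-in-one-out from 0)
β4 |J2  (only one effort-in slot at J2)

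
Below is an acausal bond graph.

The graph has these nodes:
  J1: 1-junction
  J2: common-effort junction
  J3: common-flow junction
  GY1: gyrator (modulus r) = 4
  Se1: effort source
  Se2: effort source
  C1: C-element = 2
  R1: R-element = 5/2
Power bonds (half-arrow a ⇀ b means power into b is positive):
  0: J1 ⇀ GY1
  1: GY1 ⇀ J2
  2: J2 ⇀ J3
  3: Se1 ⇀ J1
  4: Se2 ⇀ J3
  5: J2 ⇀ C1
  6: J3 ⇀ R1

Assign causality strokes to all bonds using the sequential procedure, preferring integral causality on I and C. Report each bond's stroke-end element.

b3 →J1  (Se1 (Se) sets effort on bond)
b4 →J3  (source Se2 imposes e)
b0 →GY1  (only one flow-in slot at J1)
b1 →GY1  (GY1 both-in/both-out from 0)
b5 →J2  (C1 integral (e out))
b2 →J3  (J2 effort already set via bond 5)
b6 →R1  (only one flow-in slot at J3)

b0 |GY1
b1 |GY1
b2 |J3
b3 |J1
b4 |J3
b5 |J2
b6 |R1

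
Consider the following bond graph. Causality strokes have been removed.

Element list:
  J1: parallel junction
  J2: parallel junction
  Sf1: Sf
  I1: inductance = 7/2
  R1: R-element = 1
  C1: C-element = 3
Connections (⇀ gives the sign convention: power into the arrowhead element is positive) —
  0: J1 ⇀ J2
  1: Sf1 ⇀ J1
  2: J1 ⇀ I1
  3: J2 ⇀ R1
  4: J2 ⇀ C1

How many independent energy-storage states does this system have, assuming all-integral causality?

2  (C1, I1 all integral)

β1 stroke at Sf1  (Sf1 fixes flow; stroke at Sf1)
β2 stroke at I1  (I1: I, integral causality)
β0 stroke at J1  (only one effort-in slot at J1)
β4 stroke at J2  (C1 outputs effort q/C1)
β3 stroke at R1  (J2 effort already set via bond 4)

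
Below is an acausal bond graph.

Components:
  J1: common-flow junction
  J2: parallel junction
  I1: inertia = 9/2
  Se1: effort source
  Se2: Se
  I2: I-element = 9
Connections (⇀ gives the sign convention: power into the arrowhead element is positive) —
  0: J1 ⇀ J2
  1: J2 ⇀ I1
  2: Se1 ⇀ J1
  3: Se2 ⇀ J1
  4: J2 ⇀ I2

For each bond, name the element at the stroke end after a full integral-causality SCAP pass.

bond 2 |J1  (Se1 fixes effort; stroke away)
bond 3 |J1  (Se2 (Se) sets effort on bond)
bond 0 |J2  (only one flow-in slot at J1)
bond 1 |I1  (common-e at J2 fixed by 0)
bond 4 |I2  (J2: bond 0 brought effort, rest push out)

bond 0 stroke at J2
bond 1 stroke at I1
bond 2 stroke at J1
bond 3 stroke at J1
bond 4 stroke at I2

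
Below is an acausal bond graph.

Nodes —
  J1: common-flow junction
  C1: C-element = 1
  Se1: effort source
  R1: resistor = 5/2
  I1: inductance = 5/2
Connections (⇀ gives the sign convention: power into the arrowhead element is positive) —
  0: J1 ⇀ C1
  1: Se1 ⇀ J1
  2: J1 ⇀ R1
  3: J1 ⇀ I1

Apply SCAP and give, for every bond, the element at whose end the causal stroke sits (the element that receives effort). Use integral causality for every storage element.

b0 stroke→J1
b1 stroke→J1
b2 stroke→J1
b3 stroke→I1

β1 →J1  (Se1 (Se) sets effort on bond)
β0 →J1  (C1 integral (e out))
β3 →I1  (I1 outputs flow p/I1)
β2 →J1  (common-f at J1 fixed by 3)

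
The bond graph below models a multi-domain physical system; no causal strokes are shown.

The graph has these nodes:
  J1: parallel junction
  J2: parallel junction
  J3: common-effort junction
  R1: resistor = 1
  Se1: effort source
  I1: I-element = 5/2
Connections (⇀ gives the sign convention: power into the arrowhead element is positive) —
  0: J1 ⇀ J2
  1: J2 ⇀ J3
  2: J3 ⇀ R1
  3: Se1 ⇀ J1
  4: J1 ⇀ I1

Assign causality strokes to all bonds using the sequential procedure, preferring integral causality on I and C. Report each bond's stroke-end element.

β0 stroke→J2
β1 stroke→J3
β2 stroke→R1
β3 stroke→J1
β4 stroke→I1

bond 3 stroke at J1  (Se1 fixes effort; stroke away)
bond 0 stroke at J2  (0-jn J1 has e-setter on 3)
bond 4 stroke at I1  (0-jn J1 has e-setter on 3)
bond 1 stroke at J3  (J2 effort already set via bond 0)
bond 2 stroke at R1  (J3 effort already set via bond 1)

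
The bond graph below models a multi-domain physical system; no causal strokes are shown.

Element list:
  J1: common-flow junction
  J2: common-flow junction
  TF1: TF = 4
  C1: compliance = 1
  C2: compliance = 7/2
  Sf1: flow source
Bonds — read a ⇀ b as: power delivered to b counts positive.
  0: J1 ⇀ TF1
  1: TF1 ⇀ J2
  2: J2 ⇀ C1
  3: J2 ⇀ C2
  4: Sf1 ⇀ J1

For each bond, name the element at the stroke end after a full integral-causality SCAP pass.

β0 →J1
β1 →TF1
β2 →J2
β3 →J2
β4 →Sf1

b4 stroke→Sf1  (Sf1 (Sf) sets flow on bond)
b0 stroke→J1  (J1 flow already set via bond 4)
b1 stroke→TF1  (through TF1, causality passes straight; one stroke at TF1)
b2 stroke→J2  (common-f at J2 fixed by 1)
b3 stroke→J2  (common-f at J2 fixed by 1)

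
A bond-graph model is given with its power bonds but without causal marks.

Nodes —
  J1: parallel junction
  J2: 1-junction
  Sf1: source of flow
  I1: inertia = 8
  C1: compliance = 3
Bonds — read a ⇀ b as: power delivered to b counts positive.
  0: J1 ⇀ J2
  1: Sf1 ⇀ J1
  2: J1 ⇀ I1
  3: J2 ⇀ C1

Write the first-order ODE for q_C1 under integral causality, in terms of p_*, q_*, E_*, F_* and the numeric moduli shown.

dq_C1/dt = F_Sf1 - p_I1/8

#1 stroke at Sf1  (Sf1: flow source, stroke at near end)
#2 stroke at I1  (prefer integral on I1)
#0 stroke at J1  (only one effort-in slot at J1)
#3 stroke at J2  (J2: bond 0 brought flow, rest push out)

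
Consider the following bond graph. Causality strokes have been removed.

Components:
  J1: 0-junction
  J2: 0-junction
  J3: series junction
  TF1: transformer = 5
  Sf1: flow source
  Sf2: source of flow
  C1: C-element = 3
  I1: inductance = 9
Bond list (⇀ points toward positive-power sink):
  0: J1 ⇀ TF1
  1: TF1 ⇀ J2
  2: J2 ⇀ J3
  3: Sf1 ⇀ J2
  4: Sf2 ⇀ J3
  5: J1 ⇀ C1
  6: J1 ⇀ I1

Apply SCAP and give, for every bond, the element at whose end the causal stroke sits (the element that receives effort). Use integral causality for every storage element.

b0 stroke→TF1
b1 stroke→J2
b2 stroke→J3
b3 stroke→Sf1
b4 stroke→Sf2
b5 stroke→J1
b6 stroke→I1

b3 stroke→Sf1  (source Sf1 imposes f)
b4 stroke→Sf2  (source Sf2 imposes f)
b2 stroke→J3  (common-f at J3 fixed by 4)
b1 stroke→J2  (J2 needs exactly one e-in)
b0 stroke→TF1  (TF1: transformer flips bond 1)
b5 stroke→J1  (C1 outputs effort q/C1)
b6 stroke→I1  (common-e at J1 fixed by 5)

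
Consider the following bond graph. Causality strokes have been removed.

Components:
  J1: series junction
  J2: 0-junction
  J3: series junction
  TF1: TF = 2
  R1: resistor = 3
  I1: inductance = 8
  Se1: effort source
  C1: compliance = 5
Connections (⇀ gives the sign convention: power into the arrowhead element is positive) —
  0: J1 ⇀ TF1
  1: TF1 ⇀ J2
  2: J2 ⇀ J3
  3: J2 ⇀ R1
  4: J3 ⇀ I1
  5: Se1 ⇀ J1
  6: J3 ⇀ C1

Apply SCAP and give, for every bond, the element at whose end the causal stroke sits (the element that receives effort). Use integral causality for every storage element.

bond 0 stroke at TF1
bond 1 stroke at J2
bond 2 stroke at J3
bond 3 stroke at R1
bond 4 stroke at I1
bond 5 stroke at J1
bond 6 stroke at J3

b5 |J1  (source Se1 imposes e)
b0 |TF1  (closing 1-jn rule on J1)
b1 |J2  (TF TF1: opposite of bond 0)
b2 |J3  (0-jn J2 has e-setter on 1)
b3 |R1  (0-jn J2 has e-setter on 1)
b4 |I1  (I1: I, integral causality)
b6 |J3  (J3 flow already set via bond 4)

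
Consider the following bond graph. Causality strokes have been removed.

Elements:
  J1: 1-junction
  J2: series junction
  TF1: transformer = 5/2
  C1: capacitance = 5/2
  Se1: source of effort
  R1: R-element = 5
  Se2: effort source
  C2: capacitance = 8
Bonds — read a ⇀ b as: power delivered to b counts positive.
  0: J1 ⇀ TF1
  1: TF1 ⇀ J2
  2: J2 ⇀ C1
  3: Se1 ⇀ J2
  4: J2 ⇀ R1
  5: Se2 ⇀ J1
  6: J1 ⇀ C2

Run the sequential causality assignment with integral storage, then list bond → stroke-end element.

bond 3 stroke at J2  (Se1 (Se) sets effort on bond)
bond 5 stroke at J1  (source Se2 imposes e)
bond 2 stroke at J2  (prefer integral on C1)
bond 6 stroke at J1  (C2 integral (e out))
bond 0 stroke at TF1  (J1 needs exactly one f-in)
bond 1 stroke at J2  (TF1 one-in-one-out from 0)
bond 4 stroke at R1  (closing 1-jn rule on J2)

#0 stroke→TF1
#1 stroke→J2
#2 stroke→J2
#3 stroke→J2
#4 stroke→R1
#5 stroke→J1
#6 stroke→J1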